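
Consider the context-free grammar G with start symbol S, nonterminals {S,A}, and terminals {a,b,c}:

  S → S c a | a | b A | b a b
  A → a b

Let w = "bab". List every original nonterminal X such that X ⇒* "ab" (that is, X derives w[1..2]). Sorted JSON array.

CNF form of G:
  S -> S X3 | T1 A | T1 X4 | a
  A -> T0 T1
  T0 -> a
  T1 -> b
  T2 -> c
  X3 -> T2 T0
  X4 -> T0 T1

Fill CYK table bottom-up — only the sub-triangle for w[1..2]:
  [1..1]={S,T0}  "a"  orig:{S}
  [2..2]={T1}  "b"  orig:{}
  [1..2]={A,X4}  "ab"  orig:{A}

Original NTs in T[1,2] deriving "ab": ["A"]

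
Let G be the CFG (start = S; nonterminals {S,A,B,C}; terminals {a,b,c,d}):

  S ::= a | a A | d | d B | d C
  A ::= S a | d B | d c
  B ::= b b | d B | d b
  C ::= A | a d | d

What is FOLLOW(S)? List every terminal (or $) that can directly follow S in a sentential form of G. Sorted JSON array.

FIRST sets, iterate to fixpoint:
iter 1:
  A via A→d B: +{d}
  B via B→b b: +{b}
  B via B→d B: +{d}
  C via C→A: +{d}
  C via C→a d: +{a}
  S via S→a: +{a}
  S via S→d: +{d}
  FIRST[S]={a,d}  FIRST[A]={d}  FIRST[B]={b,d}  FIRST[C]={a,d}
iter 2:
  A via A→S a: +{a}
  FIRST[S]={a,d}  FIRST[A]={a,d}  FIRST[B]={b,d}  FIRST[C]={a,d}
iter 3: (no change)
  FIRST[S]={a,d}  FIRST[A]={a,d}  FIRST[B]={b,d}  FIRST[C]={a,d}

FOLLOW sets:
FOLLOW(S) := {$}
[1]
  A→S a: FOLLOW(S) ⊇ FIRST(a) = {a}; new: +{a}
  S→a A: FOLLOW(A) ⊇ FOLLOW(S) ⊇ {$,a}; new: +{$,a}
  S→d B: FOLLOW(B) ⊇ FOLLOW(S) ⊇ {$,a}; new: +{$,a}
  S→d C: FOLLOW(C) ⊇ FOLLOW(S) ⊇ {$,a}; new: +{$,a}
  FOLLOW[S]={$,a}  FOLLOW[A]={$,a}  FOLLOW[B]={$,a}  FOLLOW[C]={$,a}
[2] (stable)
  FOLLOW[S]={$,a}  FOLLOW[A]={$,a}  FOLLOW[B]={$,a}  FOLLOW[C]={$,a}

FOLLOW(S) = ["$", "a"]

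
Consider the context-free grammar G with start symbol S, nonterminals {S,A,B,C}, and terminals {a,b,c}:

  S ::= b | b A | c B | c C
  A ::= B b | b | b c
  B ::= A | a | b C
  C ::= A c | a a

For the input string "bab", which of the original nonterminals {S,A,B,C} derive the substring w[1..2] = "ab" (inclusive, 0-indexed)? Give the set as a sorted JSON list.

Convert to CNF:
  S -> T0 A | T1 B | T1 C | b
  A -> B T0 | T0 T1 | b
  B -> B T0 | T0 C | T0 T1 | a | b
  C -> A T1 | T2 T2
  T0 -> b
  T1 -> c
  T2 -> a

CYK fill (cells [i..j] with 1 ≤ i ≤ j ≤ 2 only):
  T[1,1] 'a' = {B,T2}  orig:{B}
  T[2,2] 'b' = {A,B,S,T0}  orig:{A,B,S}
  T[1,2] 'ab' = {A,B}

Original NTs in T[1,2] deriving "ab": ["A", "B"]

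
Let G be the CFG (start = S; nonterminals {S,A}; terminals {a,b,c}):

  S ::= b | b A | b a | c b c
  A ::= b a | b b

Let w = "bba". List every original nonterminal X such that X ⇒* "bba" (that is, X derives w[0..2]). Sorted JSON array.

Convert to CNF:
  S -> T0 A | T0 T1 | T2 X3 | b
  A -> T0 T0 | T0 T1
  T0 -> b
  T1 -> a
  T2 -> c
  X3 -> T0 T2

Fill CYK table bottom-up, restricted to cells inside w[0..2]:
  [0..0]={S,T0}  "b"  orig:{S}
  [1..1]={S,T0}  "b"  orig:{S}
  [2..2]={T1}  "a"  orig:{}
  [0..1]={A}  "bb"
  [1..2]={A,S}  "ba"
  [0..2]={S}  "bba"

Original NTs in T[0,2] deriving "bba": ["S"]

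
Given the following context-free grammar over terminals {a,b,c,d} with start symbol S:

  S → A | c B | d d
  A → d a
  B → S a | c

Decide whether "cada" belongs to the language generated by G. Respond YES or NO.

CNF form of G:
  S -> T0 T0 | T0 T1 | T2 B
  A -> T0 T1
  B -> S T1 | c
  T0 -> d
  T1 -> a
  T2 -> c

CYK fill:
  T[0,0] 'c' = {B,T2}  orig:{B}
  T[1,1] 'a' = {T1}  orig:{}
  T[2,2] 'd' = {T0}  orig:{}
  T[3,3] 'a' = {T1}  orig:{}
  T[0,1] 'ca' = ∅
  T[1,2] 'ad' = ∅
  T[2,3] 'da' = {A,S}
  T[0,2] 'cad' = ∅
  T[1,3] 'ada' = ∅
  T[0,3] 'cada' = ∅

S ∉ T[0,3] ⇒ NO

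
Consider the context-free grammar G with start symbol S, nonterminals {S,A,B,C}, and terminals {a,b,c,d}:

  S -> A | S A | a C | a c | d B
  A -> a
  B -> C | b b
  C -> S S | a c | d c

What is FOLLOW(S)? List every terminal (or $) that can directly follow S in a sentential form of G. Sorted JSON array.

Compute FIRST by fixpoint:
pass 1:
  A via A→a: +{a}
  B via B→b b: +{b}
  C via C→a c: +{a}
  C via C→d c: +{d}
  S via S→A: +{a}
  S via S→d B: +{d}
  S: {a,d}  A: {a}  B: {b}  C: {a,d}
pass 2:
  B via B→C: +{a,d}
  S: {a,d}  A: {a}  B: {a,b,d}  C: {a,d}
pass 3: (no change)
  S: {a,d}  A: {a}  B: {a,b,d}  C: {a,d}

FOLLOW sets:
seed FOLLOW(S) with $
pass 1:
  C→S S: FOLLOW(S) ⊇ FIRST(S) = {a,d}; new: +{a,d}
  S→A: FOLLOW(A) ⊇ FOLLOW(S) ⊇ {$,a,d}; new: +{$,a,d}
  S→a C: FOLLOW(C) ⊇ FOLLOW(S) ⊇ {$,a,d}; new: +{$,a,d}
  S→d B: FOLLOW(B) ⊇ FOLLOW(S) ⊇ {$,a,d}; new: +{$,a,d}
  FOLLOW(S)={$,a,d}  FOLLOW(A)={$,a,d}  FOLLOW(B)={$,a,d}  FOLLOW(C)={$,a,d}
pass 2: done
  FOLLOW(S)={$,a,d}  FOLLOW(A)={$,a,d}  FOLLOW(B)={$,a,d}  FOLLOW(C)={$,a,d}

FOLLOW(S) = ["$", "a", "d"]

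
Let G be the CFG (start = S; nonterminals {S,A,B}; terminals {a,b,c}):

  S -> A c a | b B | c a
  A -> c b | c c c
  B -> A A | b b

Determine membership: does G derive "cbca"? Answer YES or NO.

Convert to CNF:
  S -> A X4 | T0 T2 | T1 B
  A -> T0 T1 | T0 X3
  B -> A A | T1 T1
  T0 -> c
  T1 -> b
  T2 -> a
  X3 -> T0 T0
  X4 -> T0 T2

Fill CYK table bottom-up:
  cell(0,0) c: {T0}  orig:{}
  cell(1,1) b: {T1}  orig:{}
  cell(2,2) c: {T0}  orig:{}
  cell(3,3) a: {T2}  orig:{}
  cell(0,1) cb: {A}
  cell(1,2) bc: ∅
  cell(2,3) ca: {S,X4}  orig:{S}
  cell(0,2) cbc: ∅
  cell(1,3) bca: ∅
  cell(0,3) cbca: {S}

S ∈ T[0,3] ⇒ YES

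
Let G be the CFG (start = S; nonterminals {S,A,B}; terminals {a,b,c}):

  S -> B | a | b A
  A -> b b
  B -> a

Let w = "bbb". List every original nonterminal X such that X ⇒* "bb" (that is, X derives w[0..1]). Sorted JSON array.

Convert to CNF:
  S -> T0 A | a
  A -> T0 T0
  B -> a
  T0 -> b

Fill CYK table bottom-up, restricted to cells inside w[0..1]:
  [0..0]={T0}  "b"  orig:{}
  [1..1]={T0}  "b"  orig:{}
  [0..1]={A}  "bb"

Original NTs in T[0,1] deriving "bb": ["A"]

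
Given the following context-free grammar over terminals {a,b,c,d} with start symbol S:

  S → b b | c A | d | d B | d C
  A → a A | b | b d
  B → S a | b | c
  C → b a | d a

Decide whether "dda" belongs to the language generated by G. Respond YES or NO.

CNF form of G:
  S -> T1 T1 | T2 B | T2 C | T3 A | d
  A -> T0 A | T1 T2 | b
  B -> S T0 | b | c
  C -> T1 T0 | T2 T0
  T0 -> a
  T1 -> b
  T2 -> d
  T3 -> c

Fill CYK table bottom-up:
  T[0,0] 'd' = {S,T2}  orig:{S}
  T[1,1] 'd' = {S,T2}  orig:{S}
  T[2,2] 'a' = {T0}  orig:{}
  T[0,1] 'dd' = ∅
  T[1,2] 'da' = {B,C}
  T[0,2] 'dda' = {S}

S ∈ T[0,2] ⇒ YES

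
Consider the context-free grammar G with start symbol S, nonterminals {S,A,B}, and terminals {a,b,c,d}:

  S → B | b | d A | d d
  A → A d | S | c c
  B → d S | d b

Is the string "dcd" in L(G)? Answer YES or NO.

Convert to CNF:
  S -> T0 A | T0 S | T0 T0 | T0 T2 | b
  A -> A T0 | T0 A | T0 S | T0 T0 | T0 T2 | T1 T1 | b
  B -> T0 S | T0 T2
  T0 -> d
  T1 -> c
  T2 -> b

CYK fill:
  [0..0]={T0}  "d"  orig:{}
  [1..1]={T1}  "c"  orig:{}
  [2..2]={T0}  "d"  orig:{}
  [0..1]=∅  "dc"
  [1..2]=∅  "cd"
  [0..2]=∅  "dcd"

S ∉ T[0,2] ⇒ NO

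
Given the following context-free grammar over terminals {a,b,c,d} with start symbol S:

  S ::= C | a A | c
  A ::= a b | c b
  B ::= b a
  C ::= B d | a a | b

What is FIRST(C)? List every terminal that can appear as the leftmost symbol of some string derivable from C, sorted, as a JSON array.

FIRST iteration:
[1]
  A via A→a b: +{a}
  A via A→c b: +{c}
  B via B→b a: +{b}
  C via C→B d: +{b}
  C via C→a a: +{a}
  S via S→C: +{a,b}
  S via S→c: +{c}
  S: {a,b,c}  A: {a,c}  B: {b}  C: {a,b}
[2] done
  S: {a,b,c}  A: {a,c}  B: {b}  C: {a,b}

FIRST(C) = ["a", "b"]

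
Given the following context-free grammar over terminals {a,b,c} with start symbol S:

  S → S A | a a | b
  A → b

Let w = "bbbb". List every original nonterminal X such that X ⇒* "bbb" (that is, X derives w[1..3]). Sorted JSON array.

CNF form of G:
  S -> S A | T0 T0 | b
  A -> b
  T0 -> a

CYK table (by increasing span) (cells [i..j] with 1 ≤ i ≤ j ≤ 3 only):
  [1..1]={A,S}  "b"
  [2..2]={A,S}  "b"
  [3..3]={A,S}  "b"
  [1..2]={S}  "bb"
  [2..3]={S}  "bb"
  [1..3]={S}  "bbb"

Original NTs in T[1,3] deriving "bbb": ["S"]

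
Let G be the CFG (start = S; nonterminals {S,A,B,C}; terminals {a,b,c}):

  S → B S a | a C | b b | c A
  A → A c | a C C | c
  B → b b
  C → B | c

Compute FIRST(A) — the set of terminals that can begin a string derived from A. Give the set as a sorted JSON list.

Compute FIRST by fixpoint:
round 1:
  A via A→a C C: +{a}
  A via A→c: +{c}
  B via B→b b: +{b}
  C via C→B: +{b}
  C via C→c: +{c}
  S via S→B S a: +{b}
  S via S→a C: +{a}
  S via S→c A: +{c}
  FIRST[S]={a,b,c}  FIRST[A]={a,c}  FIRST[B]={b}  FIRST[C]={b,c}
round 2: done
  FIRST[S]={a,b,c}  FIRST[A]={a,c}  FIRST[B]={b}  FIRST[C]={b,c}

FIRST(A) = ["a", "c"]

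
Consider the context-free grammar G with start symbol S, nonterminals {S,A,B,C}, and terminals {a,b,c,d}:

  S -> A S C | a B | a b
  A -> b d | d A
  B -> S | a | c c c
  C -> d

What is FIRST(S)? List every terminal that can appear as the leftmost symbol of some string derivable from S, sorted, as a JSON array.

FIRST sets, iterate to fixpoint:
round 1:
  A via A→b d: +{b}
  A via A→d A: +{d}
  B via B→a: +{a}
  B via B→c c c: +{c}
  C via C→d: +{d}
  S via S→A S C: +{b,d}
  S via S→a B: +{a}
  FIRST(S)={a,b,d}  FIRST(A)={b,d}  FIRST(B)={a,c}  FIRST(C)={d}
round 2:
  B via B→S: +{b,d}
  FIRST(S)={a,b,d}  FIRST(A)={b,d}  FIRST(B)={a,b,c,d}  FIRST(C)={d}
round 3: (stable)
  FIRST(S)={a,b,d}  FIRST(A)={b,d}  FIRST(B)={a,b,c,d}  FIRST(C)={d}

FIRST(S) = ["a", "b", "d"]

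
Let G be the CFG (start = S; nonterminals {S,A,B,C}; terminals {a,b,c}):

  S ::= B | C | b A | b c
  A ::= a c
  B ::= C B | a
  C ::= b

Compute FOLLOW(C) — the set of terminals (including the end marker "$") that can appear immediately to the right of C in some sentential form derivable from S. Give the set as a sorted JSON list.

Compute FIRST by fixpoint:
[1]
  A via A→a c: +{a}
  B via B→a: +{a}
  C via C→b: +{b}
  S via S→B: +{a}
  S via S→C: +{b}
  S: {a,b}  A: {a}  B: {a}  C: {b}
[2]
  B via B→C B: +{b}
  S: {a,b}  A: {a}  B: {a,b}  C: {b}
[3] done
  S: {a,b}  A: {a}  B: {a,b}  C: {b}

FOLLOW iteration:
initialize: $ ∈ FOLLOW(S)
pass 1:
  B→C B: FOLLOW(C) ⊇ FIRST(B) = {a,b}; new: +{a,b}
  S→B: FOLLOW(B) ⊇ FOLLOW(S) ⊇ {$}; new: +{$}
  S→C: FOLLOW(C) ⊇ FOLLOW(S) ⊇ {$}; new: +{$}
  S→b A: FOLLOW(A) ⊇ FOLLOW(S) ⊇ {$}; new: +{$}
  FOLLOW[S]={$}  FOLLOW[A]={$}  FOLLOW[B]={$}  FOLLOW[C]={$,a,b}
pass 2: done
  FOLLOW[S]={$}  FOLLOW[A]={$}  FOLLOW[B]={$}  FOLLOW[C]={$,a,b}

FOLLOW(C) = ["$", "a", "b"]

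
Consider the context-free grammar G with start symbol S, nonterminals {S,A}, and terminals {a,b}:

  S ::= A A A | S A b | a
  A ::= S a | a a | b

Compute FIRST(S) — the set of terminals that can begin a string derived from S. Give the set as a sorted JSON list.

FIRST sets, iterate to fixpoint:
pass 1:
  A via A→a a: +{a}
  A via A→b: +{b}
  S via S→A A A: +{a,b}
  FIRST(S)={a,b}  FIRST(A)={a,b}
pass 2: — fixpoint
  FIRST(S)={a,b}  FIRST(A)={a,b}

FIRST(S) = ["a", "b"]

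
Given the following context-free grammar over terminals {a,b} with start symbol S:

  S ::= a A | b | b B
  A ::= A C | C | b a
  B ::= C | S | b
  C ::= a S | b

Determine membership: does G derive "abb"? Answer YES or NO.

Convert to CNF:
  S -> T0 A | T1 B | b
  A -> A C | T0 S | T1 T0 | b
  B -> T0 A | T0 S | T1 B | b
  C -> T0 S | b
  T0 -> a
  T1 -> b

CYK fill:
  cell(0,0) a: {T0}  orig:{}
  cell(1,1) b: {A,B,C,S,T1}  orig:{A,B,C,S}
  cell(2,2) b: {A,B,C,S,T1}  orig:{A,B,C,S}
  cell(0,1) ab: {A,B,C,S}
  cell(1,2) bb: {A,B,S}
  cell(0,2) abb: {A,B,C,S}

S ∈ T[0,2] ⇒ YES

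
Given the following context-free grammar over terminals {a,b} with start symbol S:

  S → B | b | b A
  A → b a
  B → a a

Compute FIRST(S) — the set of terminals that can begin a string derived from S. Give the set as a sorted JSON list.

FIRST iteration:
iter 1:
  A via A→b a: +{b}
  B via B→a a: +{a}
  S via S→B: +{a}
  S via S→b: +{b}
  S: {a,b}  A: {b}  B: {a}
iter 2: — fixpoint
  S: {a,b}  A: {b}  B: {a}

FIRST(S) = ["a", "b"]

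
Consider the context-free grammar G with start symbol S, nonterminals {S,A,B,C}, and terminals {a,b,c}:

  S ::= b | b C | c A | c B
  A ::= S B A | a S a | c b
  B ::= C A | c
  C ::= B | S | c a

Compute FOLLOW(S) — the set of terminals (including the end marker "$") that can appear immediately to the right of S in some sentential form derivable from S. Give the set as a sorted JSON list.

Compute FIRST by fixpoint:
[1]
  A via A→a S a: +{a}
  A via A→c b: +{c}
  B via B→c: +{c}
  C via C→B: +{c}
  S via S→b: +{b}
  S via S→c A: +{c}
  FIRST(S)={b,c}  FIRST(A)={a,c}  FIRST(B)={c}  FIRST(C)={c}
[2]
  A via A→S B A: +{b}
  C via C→S: +{b}
  FIRST(S)={b,c}  FIRST(A)={a,b,c}  FIRST(B)={c}  FIRST(C)={b,c}
[3]
  B via B→C A: +{b}
  FIRST(S)={b,c}  FIRST(A)={a,b,c}  FIRST(B)={b,c}  FIRST(C)={b,c}
[4] — fixpoint
  FIRST(S)={b,c}  FIRST(A)={a,b,c}  FIRST(B)={b,c}  FIRST(C)={b,c}

FOLLOW iteration:
initialize: $ ∈ FOLLOW(S)
pass 1:
  A→S B A: FOLLOW(S) ⊇ FIRST(B) = {b,c}; new: +{b,c}
  A→S B A: FOLLOW(B) ⊇ FIRST(A) = {a,b,c}; new: +{a,b,c}
  A→a S a: FOLLOW(S) ⊇ FIRST(a) = {a}; new: +{a}
  B→C A: FOLLOW(C) ⊇ FIRST(A) = {a,b,c}; new: +{a,b,c}
  B→C A: FOLLOW(A) ⊇ FOLLOW(B) ⊇ {a,b,c}; new: +{a,b,c}
  S→b C: FOLLOW(C) ⊇ FOLLOW(S) ⊇ {$,a,b,c}; new: +{$}
  S→c A: FOLLOW(A) ⊇ FOLLOW(S) ⊇ {$,a,b,c}; new: +{$}
  S→c B: FOLLOW(B) ⊇ FOLLOW(S) ⊇ {$,a,b,c}; new: +{$}
  FOLLOW(S)={$,a,b,c}  FOLLOW(A)={$,a,b,c}  FOLLOW(B)={$,a,b,c}  FOLLOW(C)={$,a,b,c}
pass 2: (stable)
  FOLLOW(S)={$,a,b,c}  FOLLOW(A)={$,a,b,c}  FOLLOW(B)={$,a,b,c}  FOLLOW(C)={$,a,b,c}

FOLLOW(S) = ["$", "a", "b", "c"]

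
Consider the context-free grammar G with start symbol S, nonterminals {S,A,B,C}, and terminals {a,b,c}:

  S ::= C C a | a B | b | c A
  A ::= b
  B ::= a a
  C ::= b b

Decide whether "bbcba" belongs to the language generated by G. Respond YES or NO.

Convert to CNF:
  S -> C X3 | T0 B | T2 A | b
  A -> b
  B -> T0 T0
  C -> T1 T1
  T0 -> a
  T1 -> b
  T2 -> c
  X3 -> C T0

Fill CYK table bottom-up:
  T[0,0] 'b' = {A,S,T1}  orig:{A,S}
  T[1,1] 'b' = {A,S,T1}  orig:{A,S}
  T[2,2] 'c' = {T2}  orig:{}
  T[3,3] 'b' = {A,S,T1}  orig:{A,S}
  T[4,4] 'a' = {T0}  orig:{}
  T[0,1] 'bb' = {C}
  T[1,2] 'bc' = ∅
  T[2,3] 'cb' = {S}
  T[3,4] 'ba' = ∅
  T[0,2] 'bbc' = ∅
  T[1,3] 'bcb' = ∅
  T[2,4] 'cba' = ∅
  T[0,3] 'bbcb' = ∅
  T[1,4] 'bcba' = ∅
  T[0,4] 'bbcba' = ∅

S ∉ T[0,4] ⇒ NO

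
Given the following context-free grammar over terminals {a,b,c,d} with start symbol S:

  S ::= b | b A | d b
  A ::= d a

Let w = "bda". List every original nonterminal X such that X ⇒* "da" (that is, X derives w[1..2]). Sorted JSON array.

CNF form of G:
  S -> T0 T2 | T2 A | b
  A -> T0 T1
  T0 -> d
  T1 -> a
  T2 -> b

CYK fill, restricted to cells inside w[1..2]:
  [1..1]={T0}  "d"  orig:{}
  [2..2]={T1}  "a"  orig:{}
  [1..2]={A}  "da"

Original NTs in T[1,2] deriving "da": ["A"]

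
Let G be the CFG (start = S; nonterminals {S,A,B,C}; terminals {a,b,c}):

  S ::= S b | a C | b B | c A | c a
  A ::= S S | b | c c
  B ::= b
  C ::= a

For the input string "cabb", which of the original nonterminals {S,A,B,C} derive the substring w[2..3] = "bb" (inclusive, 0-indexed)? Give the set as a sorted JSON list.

CNF form of G:
  S -> S T1 | T0 A | T0 T2 | T1 B | T2 C
  A -> S S | T0 T0 | b
  B -> b
  C -> a
  T0 -> c
  T1 -> b
  T2 -> a

CYK fill (cells [i..j] with 2 ≤ i ≤ j ≤ 3 only):
  [2..2]={A,B,T1}  "b"  orig:{A,B}
  [3..3]={A,B,T1}  "b"  orig:{A,B}
  [2..3]={S}  "bb"

Original NTs in T[2,3] deriving "bb": ["S"]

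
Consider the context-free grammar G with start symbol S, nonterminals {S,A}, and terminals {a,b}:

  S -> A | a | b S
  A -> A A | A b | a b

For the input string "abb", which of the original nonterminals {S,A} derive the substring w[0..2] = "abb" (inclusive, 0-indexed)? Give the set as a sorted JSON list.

Convert to CNF:
  S -> A A | A T0 | T0 S | T1 T0 | a
  A -> A A | A T0 | T1 T0
  T0 -> b
  T1 -> a

CYK fill — only the sub-triangle for w[0..2]:
  cell(0,0) a: {S,T1}  orig:{S}
  cell(1,1) b: {T0}  orig:{}
  cell(2,2) b: {T0}  orig:{}
  cell(0,1) ab: {A,S}
  cell(1,2) bb: ∅
  cell(0,2) abb: {A,S}

Original NTs in T[0,2] deriving "abb": ["A", "S"]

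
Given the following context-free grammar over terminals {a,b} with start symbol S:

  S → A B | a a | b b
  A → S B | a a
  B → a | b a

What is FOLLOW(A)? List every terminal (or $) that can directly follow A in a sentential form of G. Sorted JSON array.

FIRST sets, iterate to fixpoint:
round 1:
  A via A→a a: +{a}
  B via B→a: +{a}
  B via B→b a: +{b}
  S via S→A B: +{a}
  S via S→b b: +{b}
  FIRST[S]={a,b}  FIRST[A]={a}  FIRST[B]={a,b}
round 2:
  A via A→S B: +{b}
  FIRST[S]={a,b}  FIRST[A]={a,b}  FIRST[B]={a,b}
round 3: (no change)
  FIRST[S]={a,b}  FIRST[A]={a,b}  FIRST[B]={a,b}

FOLLOW sets:
initialize: $ ∈ FOLLOW(S)
pass 1:
  A→S B: FOLLOW(S) ⊇ FIRST(B) = {a,b}; new: +{a,b}
  S→A B: FOLLOW(A) ⊇ FIRST(B) = {a,b}; new: +{a,b}
  S→A B: FOLLOW(B) ⊇ FOLLOW(S) ⊇ {$,a,b}; new: +{$,a,b}
  FOLLOW[S]={$,a,b}  FOLLOW[A]={a,b}  FOLLOW[B]={$,a,b}
pass 2: (no change)
  FOLLOW[S]={$,a,b}  FOLLOW[A]={a,b}  FOLLOW[B]={$,a,b}

FOLLOW(A) = ["a", "b"]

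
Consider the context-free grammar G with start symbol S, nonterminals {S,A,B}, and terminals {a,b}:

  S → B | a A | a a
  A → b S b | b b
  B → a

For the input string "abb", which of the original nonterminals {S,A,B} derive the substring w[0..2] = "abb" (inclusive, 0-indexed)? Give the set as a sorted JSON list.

Convert to CNF:
  S -> T1 A | T1 T1 | a
  A -> T0 T0 | T0 X2
  B -> a
  T0 -> b
  T1 -> a
  X2 -> S T0

CYK fill — only the sub-triangle for w[0..2]:
  [0..0]={B,S,T1}  "a"  orig:{B,S}
  [1..1]={T0}  "b"  orig:{}
  [2..2]={T0}  "b"  orig:{}
  [0..1]={X2}  "ab"  orig:{}
  [1..2]={A}  "bb"
  [0..2]={S}  "abb"

Original NTs in T[0,2] deriving "abb": ["S"]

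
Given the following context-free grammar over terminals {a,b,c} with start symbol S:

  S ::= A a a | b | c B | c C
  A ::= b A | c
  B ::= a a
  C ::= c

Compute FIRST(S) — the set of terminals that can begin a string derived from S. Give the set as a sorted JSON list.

FIRST sets, iterate to fixpoint:
iter 1:
  A via A→b A: +{b}
  A via A→c: +{c}
  B via B→a a: +{a}
  C via C→c: +{c}
  S via S→A a a: +{b,c}
  S: {b,c}  A: {b,c}  B: {a}  C: {c}
iter 2: (no change)
  S: {b,c}  A: {b,c}  B: {a}  C: {c}

FIRST(S) = ["b", "c"]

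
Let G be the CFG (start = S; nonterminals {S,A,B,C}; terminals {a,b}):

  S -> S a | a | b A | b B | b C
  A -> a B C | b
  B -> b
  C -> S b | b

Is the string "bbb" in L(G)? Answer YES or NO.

Convert to CNF:
  S -> S T0 | T1 A | T1 B | T1 C | a
  A -> T0 X2 | b
  B -> b
  C -> S T1 | b
  T0 -> a
  T1 -> b
  X2 -> B C

Fill CYK table bottom-up:
  cell(0,0) b: {A,B,C,T1}  orig:{A,B,C}
  cell(1,1) b: {A,B,C,T1}  orig:{A,B,C}
  cell(2,2) b: {A,B,C,T1}  orig:{A,B,C}
  cell(0,1) bb: {S,X2}  orig:{S}
  cell(1,2) bb: {S,X2}  orig:{S}
  cell(0,2) bbb: {C}

S ∉ T[0,2] ⇒ NO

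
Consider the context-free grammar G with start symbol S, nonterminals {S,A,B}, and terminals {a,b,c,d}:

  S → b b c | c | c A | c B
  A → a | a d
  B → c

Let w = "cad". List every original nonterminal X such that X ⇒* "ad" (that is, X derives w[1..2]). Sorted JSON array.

Convert to CNF:
  S -> T2 X4 | T3 A | T3 B | c
  A -> T0 T1 | a
  B -> c
  T0 -> a
  T1 -> d
  T2 -> b
  T3 -> c
  X4 -> T2 T3

CYK table (by increasing span) (cells [i..j] with 1 ≤ i ≤ j ≤ 2 only):
  T[1,1] 'a' = {A,T0}  orig:{A}
  T[2,2] 'd' = {T1}  orig:{}
  T[1,2] 'ad' = {A}

Original NTs in T[1,2] deriving "ad": ["A"]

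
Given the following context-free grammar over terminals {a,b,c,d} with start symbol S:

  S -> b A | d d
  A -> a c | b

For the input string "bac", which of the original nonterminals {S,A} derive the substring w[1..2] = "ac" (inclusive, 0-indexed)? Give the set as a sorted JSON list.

Convert to CNF:
  S -> T2 A | T3 T3
  A -> T0 T1 | b
  T0 -> a
  T1 -> c
  T2 -> b
  T3 -> d

CYK fill (cells [i..j] with 1 ≤ i ≤ j ≤ 2 only):
  cell(1,1) a: {T0}  orig:{}
  cell(2,2) c: {T1}  orig:{}
  cell(1,2) ac: {A}

Original NTs in T[1,2] deriving "ac": ["A"]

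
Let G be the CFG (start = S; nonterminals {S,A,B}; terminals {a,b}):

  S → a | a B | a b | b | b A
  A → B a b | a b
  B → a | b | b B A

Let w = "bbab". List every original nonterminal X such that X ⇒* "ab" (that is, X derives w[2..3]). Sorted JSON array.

Convert to CNF:
  S -> T0 B | T0 T1 | T1 A | a | b
  A -> B X2 | T0 T1
  B -> T1 X3 | a | b
  T0 -> a
  T1 -> b
  X2 -> T0 T1
  X3 -> B A

CYK fill, restricted to cells inside w[2..3]:
  T[2,2] 'a' = {B,S,T0}  orig:{B,S}
  T[3,3] 'b' = {B,S,T1}  orig:{B,S}
  T[2,3] 'ab' = {A,S,X2}  orig:{A,S}

Original NTs in T[2,3] deriving "ab": ["A", "S"]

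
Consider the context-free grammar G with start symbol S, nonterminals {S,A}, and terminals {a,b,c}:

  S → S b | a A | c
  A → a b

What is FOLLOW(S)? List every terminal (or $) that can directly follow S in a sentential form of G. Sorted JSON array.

FIRST sets, iterate to fixpoint:
pass 1:
  A via A→a b: +{a}
  S via S→a A: +{a}
  S via S→c: +{c}
  S: {a,c}  A: {a}
pass 2: (no change)
  S: {a,c}  A: {a}

FOLLOW iteration:
initialize: $ ∈ FOLLOW(S)
[1]
  S→S b: FOLLOW(S) ⊇ FIRST(b) = {b}; new: +{b}
  S→a A: FOLLOW(A) ⊇ FOLLOW(S) ⊇ {$,b}; new: +{$,b}
  FOLLOW(S)={$,b}  FOLLOW(A)={$,b}
[2] — fixpoint
  FOLLOW(S)={$,b}  FOLLOW(A)={$,b}

FOLLOW(S) = ["$", "b"]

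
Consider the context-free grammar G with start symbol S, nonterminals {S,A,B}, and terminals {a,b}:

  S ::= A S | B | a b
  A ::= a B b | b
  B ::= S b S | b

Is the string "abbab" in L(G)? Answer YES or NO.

Convert to CNF:
  S -> A S | S X4 | T0 T1 | b
  A -> T0 X2 | b
  B -> S X3 | b
  T0 -> a
  T1 -> b
  X2 -> B T1
  X3 -> T1 S
  X4 -> T1 S

CYK table (by increasing span):
  [0..0]={T0}  "a"  orig:{}
  [1..1]={A,B,S,T1}  "b"  orig:{A,B,S}
  [2..2]={A,B,S,T1}  "b"  orig:{A,B,S}
  [3..3]={T0}  "a"  orig:{}
  [4..4]={A,B,S,T1}  "b"  orig:{A,B,S}
  [0..1]={S}  "ab"
  [1..2]={S,X2,X3,X4}  "bb"  orig:{S}
  [2..3]=∅  "ba"
  [3..4]={S}  "ab"
  [0..2]={A}  "abb"
  [1..3]=∅  "bba"
  [2..4]={S,X3,X4}  "bab"  orig:{S}
  [0..3]=∅  "abba"
  [1..4]={B,S,X3,X4}  "bbab"  orig:{B,S}
  [0..4]={B,S}  "abbab"

S ∈ T[0,4] ⇒ YES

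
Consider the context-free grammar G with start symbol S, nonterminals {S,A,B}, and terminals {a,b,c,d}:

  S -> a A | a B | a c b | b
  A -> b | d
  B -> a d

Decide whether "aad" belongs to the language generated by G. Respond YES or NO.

CNF form of G:
  S -> T0 A | T0 B | T0 X4 | b
  A -> b | d
  B -> T0 T1
  T0 -> a
  T1 -> d
  T2 -> c
  T3 -> b
  X4 -> T2 T3

Fill CYK table bottom-up:
  T[0,0] 'a' = {T0}  orig:{}
  T[1,1] 'a' = {T0}  orig:{}
  T[2,2] 'd' = {A,T1}  orig:{A}
  T[0,1] 'aa' = ∅
  T[1,2] 'ad' = {B,S}
  T[0,2] 'aad' = {S}

S ∈ T[0,2] ⇒ YES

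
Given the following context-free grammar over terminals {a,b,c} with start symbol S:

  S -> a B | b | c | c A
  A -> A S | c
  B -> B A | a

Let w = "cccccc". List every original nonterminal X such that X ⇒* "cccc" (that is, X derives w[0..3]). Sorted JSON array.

Convert to CNF:
  S -> T0 B | T1 A | b | c
  A -> A S | c
  B -> B A | a
  T0 -> a
  T1 -> c

CYK table (by increasing span), restricted to cells inside w[0..3]:
  cell(0,0) c: {A,S,T1}  orig:{A,S}
  cell(1,1) c: {A,S,T1}  orig:{A,S}
  cell(2,2) c: {A,S,T1}  orig:{A,S}
  cell(3,3) c: {A,S,T1}  orig:{A,S}
  cell(0,1) cc: {A,S}
  cell(1,2) cc: {A,S}
  cell(2,3) cc: {A,S}
  cell(0,2) ccc: {A,S}
  cell(1,3) ccc: {A,S}
  cell(0,3) cccc: {A,S}

Original NTs in T[0,3] deriving "cccc": ["A", "S"]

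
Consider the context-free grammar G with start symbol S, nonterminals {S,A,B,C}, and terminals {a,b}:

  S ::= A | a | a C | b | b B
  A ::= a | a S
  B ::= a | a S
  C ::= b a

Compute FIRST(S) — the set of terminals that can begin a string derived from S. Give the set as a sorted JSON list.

FIRST iteration:
iter 1:
  A via A→a: +{a}
  B via B→a: +{a}
  C via C→b a: +{b}
  S via S→A: +{a}
  S via S→b: +{b}
  FIRST[S]={a,b}  FIRST[A]={a}  FIRST[B]={a}  FIRST[C]={b}
iter 2: (stable)
  FIRST[S]={a,b}  FIRST[A]={a}  FIRST[B]={a}  FIRST[C]={b}

FIRST(S) = ["a", "b"]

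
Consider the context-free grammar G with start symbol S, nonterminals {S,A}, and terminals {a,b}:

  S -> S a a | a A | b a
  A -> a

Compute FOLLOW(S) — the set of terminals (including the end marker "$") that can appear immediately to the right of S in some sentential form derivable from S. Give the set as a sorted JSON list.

FIRST sets, iterate to fixpoint:
pass 1:
  A via A→a: +{a}
  S via S→a A: +{a}
  S via S→b a: +{b}
  S: {a,b}  A: {a}
pass 2: — fixpoint
  S: {a,b}  A: {a}

Compute FOLLOW by fixpoint:
seed FOLLOW(S) with $
round 1:
  S→S a a: FOLLOW(S) ⊇ FIRST(a) = {a}; new: +{a}
  S→a A: FOLLOW(A) ⊇ FOLLOW(S) ⊇ {$,a}; new: +{$,a}
  FOLLOW(S)={$,a}  FOLLOW(A)={$,a}
round 2: — fixpoint
  FOLLOW(S)={$,a}  FOLLOW(A)={$,a}

FOLLOW(S) = ["$", "a"]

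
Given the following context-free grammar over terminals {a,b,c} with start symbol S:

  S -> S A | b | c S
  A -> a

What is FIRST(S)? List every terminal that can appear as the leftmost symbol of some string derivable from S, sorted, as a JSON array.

Compute FIRST by fixpoint:
pass 1:
  A via A→a: +{a}
  S via S→b: +{b}
  S via S→c S: +{c}
  S: {b,c}  A: {a}
pass 2: — fixpoint
  S: {b,c}  A: {a}

FIRST(S) = ["b", "c"]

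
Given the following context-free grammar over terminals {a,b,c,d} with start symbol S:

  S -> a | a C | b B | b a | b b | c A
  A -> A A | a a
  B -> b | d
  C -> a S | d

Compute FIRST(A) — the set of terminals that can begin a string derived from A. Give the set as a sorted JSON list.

FIRST iteration:
pass 1:
  A via A→a a: +{a}
  B via B→b: +{b}
  B via B→d: +{d}
  C via C→a S: +{a}
  C via C→d: +{d}
  S via S→a: +{a}
  S via S→b B: +{b}
  S via S→c A: +{c}
  FIRST(S)={a,b,c}  FIRST(A)={a}  FIRST(B)={b,d}  FIRST(C)={a,d}
pass 2: done
  FIRST(S)={a,b,c}  FIRST(A)={a}  FIRST(B)={b,d}  FIRST(C)={a,d}

FIRST(A) = ["a"]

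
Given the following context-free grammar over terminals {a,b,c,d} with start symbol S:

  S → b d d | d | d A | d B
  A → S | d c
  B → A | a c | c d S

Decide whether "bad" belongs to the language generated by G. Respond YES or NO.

CNF form of G:
  S -> T0 X7 | T1 A | T1 B | d
  A -> T0 X4 | T1 A | T1 B | T1 T2 | d
  B -> T0 X5 | T1 A | T1 B | T1 T2 | T2 X6 | T3 T2 | d
  T0 -> b
  T1 -> d
  T2 -> c
  T3 -> a
  X4 -> T1 T1
  X5 -> T1 T1
  X6 -> T1 S
  X7 -> T1 T1

CYK table (by increasing span):
  cell(0,0) b: {T0}  orig:{}
  cell(1,1) a: {T3}  orig:{}
  cell(2,2) d: {A,B,S,T1}  orig:{A,B,S}
  cell(0,1) ba: ∅
  cell(1,2) ad: ∅
  cell(0,2) bad: ∅

S ∉ T[0,2] ⇒ NO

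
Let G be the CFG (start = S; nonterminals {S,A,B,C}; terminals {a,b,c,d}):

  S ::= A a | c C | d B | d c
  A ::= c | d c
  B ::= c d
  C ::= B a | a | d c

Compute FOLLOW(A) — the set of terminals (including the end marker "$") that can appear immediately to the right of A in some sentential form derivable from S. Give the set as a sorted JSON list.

FIRST iteration:
pass 1:
  A via A→c: +{c}
  A via A→d c: +{d}
  B via B→c d: +{c}
  C via C→B a: +{c}
  C via C→a: +{a}
  C via C→d c: +{d}
  S via S→A a: +{c,d}
  FIRST[S]={c,d}  FIRST[A]={c,d}  FIRST[B]={c}  FIRST[C]={a,c,d}
pass 2: (stable)
  FIRST[S]={c,d}  FIRST[A]={c,d}  FIRST[B]={c}  FIRST[C]={a,c,d}

FOLLOW sets:
FOLLOW(S) := {$}
pass 1:
  C→B a: FOLLOW(B) ⊇ FIRST(a) = {a}; new: +{a}
  S→A a: FOLLOW(A) ⊇ FIRST(a) = {a}; new: +{a}
  S→c C: FOLLOW(C) ⊇ FOLLOW(S) ⊇ {$}; new: +{$}
  S→d B: FOLLOW(B) ⊇ FOLLOW(S) ⊇ {$}; new: +{$}
  FOLLOW[S]={$}  FOLLOW[A]={a}  FOLLOW[B]={$,a}  FOLLOW[C]={$}
pass 2: done
  FOLLOW[S]={$}  FOLLOW[A]={a}  FOLLOW[B]={$,a}  FOLLOW[C]={$}

FOLLOW(A) = ["a"]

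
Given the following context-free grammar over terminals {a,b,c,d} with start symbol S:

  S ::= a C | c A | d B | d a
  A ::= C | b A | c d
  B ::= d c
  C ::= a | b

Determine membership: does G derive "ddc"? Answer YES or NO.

Convert to CNF:
  S -> T1 A | T2 B | T2 T3 | T3 C
  A -> T0 A | T1 T2 | a | b
  B -> T2 T1
  C -> a | b
  T0 -> b
  T1 -> c
  T2 -> d
  T3 -> a

CYK table (by increasing span):
  T[0,0] 'd' = {T2}  orig:{}
  T[1,1] 'd' = {T2}  orig:{}
  T[2,2] 'c' = {T1}  orig:{}
  T[0,1] 'dd' = ∅
  T[1,2] 'dc' = {B}
  T[0,2] 'ddc' = {S}

S ∈ T[0,2] ⇒ YES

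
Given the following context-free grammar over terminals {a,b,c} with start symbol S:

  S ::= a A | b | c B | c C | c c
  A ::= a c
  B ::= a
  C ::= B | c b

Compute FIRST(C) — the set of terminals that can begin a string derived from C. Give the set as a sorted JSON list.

FIRST sets, iterate to fixpoint:
[1]
  A via A→a c: +{a}
  B via B→a: +{a}
  C via C→B: +{a}
  C via C→c b: +{c}
  S via S→a A: +{a}
  S via S→b: +{b}
  S via S→c B: +{c}
  FIRST(S)={a,b,c}  FIRST(A)={a}  FIRST(B)={a}  FIRST(C)={a,c}
[2] done
  FIRST(S)={a,b,c}  FIRST(A)={a}  FIRST(B)={a}  FIRST(C)={a,c}

FIRST(C) = ["a", "c"]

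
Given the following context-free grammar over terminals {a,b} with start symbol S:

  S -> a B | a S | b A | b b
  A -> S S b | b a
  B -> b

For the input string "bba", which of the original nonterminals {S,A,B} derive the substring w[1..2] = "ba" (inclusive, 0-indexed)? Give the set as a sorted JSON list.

Convert to CNF:
  S -> T0 A | T0 T0 | T1 B | T1 S
  A -> S X2 | T0 T1
  B -> b
  T0 -> b
  T1 -> a
  X2 -> S T0

CYK fill, restricted to cells inside w[1..2]:
  cell(1,1) b: {B,T0}  orig:{B}
  cell(2,2) a: {T1}  orig:{}
  cell(1,2) ba: {A}

Original NTs in T[1,2] deriving "ba": ["A"]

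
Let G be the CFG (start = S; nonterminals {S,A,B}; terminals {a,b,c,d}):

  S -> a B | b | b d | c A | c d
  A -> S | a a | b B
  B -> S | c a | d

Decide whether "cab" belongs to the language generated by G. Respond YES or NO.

Convert to CNF:
  S -> T0 B | T1 T2 | T3 A | T3 T2 | b
  A -> T0 B | T0 T0 | T1 B | T1 T2 | T3 A | T3 T2 | b
  B -> T0 B | T1 T2 | T3 A | T3 T0 | T3 T2 | b | d
  T0 -> a
  T1 -> b
  T2 -> d
  T3 -> c

CYK fill:
  T[0,0] 'c' = {T3}  orig:{}
  T[1,1] 'a' = {T0}  orig:{}
  T[2,2] 'b' = {A,B,S,T1}  orig:{A,B,S}
  T[0,1] 'ca' = {B}
  T[1,2] 'ab' = {A,B,S}
  T[0,2] 'cab' = {A,B,S}

S ∈ T[0,2] ⇒ YES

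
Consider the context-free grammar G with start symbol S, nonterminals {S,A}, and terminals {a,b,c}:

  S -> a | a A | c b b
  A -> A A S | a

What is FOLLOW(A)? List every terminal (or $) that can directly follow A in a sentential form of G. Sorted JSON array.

Compute FIRST by fixpoint:
pass 1:
  A via A→a: +{a}
  S via S→a: +{a}
  S via S→c b b: +{c}
  S: {a,c}  A: {a}
pass 2: (no change)
  S: {a,c}  A: {a}

FOLLOW iteration:
seed FOLLOW(S) with $
[1]
  A→A A S: FOLLOW(A) ⊇ FIRST(A) = {a}; new: +{a}
  A→A A S: FOLLOW(A) ⊇ FIRST(S) = {a,c}; new: +{c}
  A→A A S: FOLLOW(S) ⊇ FOLLOW(A) ⊇ {a,c}; new: +{a,c}
  S→a A: FOLLOW(A) ⊇ FOLLOW(S) ⊇ {$,a,c}; new: +{$}
  FOLLOW[S]={$,a,c}  FOLLOW[A]={$,a,c}
[2] — fixpoint
  FOLLOW[S]={$,a,c}  FOLLOW[A]={$,a,c}

FOLLOW(A) = ["$", "a", "c"]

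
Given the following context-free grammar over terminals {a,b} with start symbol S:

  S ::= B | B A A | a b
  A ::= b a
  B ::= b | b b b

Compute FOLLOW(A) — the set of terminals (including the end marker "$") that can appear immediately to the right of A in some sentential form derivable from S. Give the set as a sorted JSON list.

Compute FIRST by fixpoint:
iter 1:
  A via A→b a: +{b}
  B via B→b: +{b}
  S via S→B: +{b}
  S via S→a b: +{a}
  FIRST(S)={a,b}  FIRST(A)={b}  FIRST(B)={b}
iter 2: — fixpoint
  FIRST(S)={a,b}  FIRST(A)={b}  FIRST(B)={b}

Compute FOLLOW by fixpoint:
FOLLOW(S) := {$}
iter 1:
  S→B: FOLLOW(B) ⊇ FOLLOW(S) ⊇ {$}; new: +{$}
  S→B A A: FOLLOW(B) ⊇ FIRST(A) = {b}; new: +{b}
  S→B A A: FOLLOW(A) ⊇ FIRST(A) = {b}; new: +{b}
  S→B A A: FOLLOW(A) ⊇ FOLLOW(S) ⊇ {$}; new: +{$}
  FOLLOW(S)={$}  FOLLOW(A)={$,b}  FOLLOW(B)={$,b}
iter 2: — fixpoint
  FOLLOW(S)={$}  FOLLOW(A)={$,b}  FOLLOW(B)={$,b}

FOLLOW(A) = ["$", "b"]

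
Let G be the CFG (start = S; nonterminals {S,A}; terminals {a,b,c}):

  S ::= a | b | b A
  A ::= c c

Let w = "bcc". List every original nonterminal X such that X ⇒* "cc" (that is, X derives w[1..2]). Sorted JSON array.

CNF form of G:
  S -> T1 A | a | b
  A -> T0 T0
  T0 -> c
  T1 -> b

Fill CYK table bottom-up — only the sub-triangle for w[1..2]:
  cell(1,1) c: {T0}  orig:{}
  cell(2,2) c: {T0}  orig:{}
  cell(1,2) cc: {A}

Original NTs in T[1,2] deriving "cc": ["A"]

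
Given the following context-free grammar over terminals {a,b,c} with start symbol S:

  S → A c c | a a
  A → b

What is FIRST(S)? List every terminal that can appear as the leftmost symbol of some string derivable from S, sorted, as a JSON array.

Compute FIRST by fixpoint:
round 1:
  A via A→b: +{b}
  S via S→A c c: +{b}
  S via S→a a: +{a}
  S: {a,b}  A: {b}
round 2: done
  S: {a,b}  A: {b}

FIRST(S) = ["a", "b"]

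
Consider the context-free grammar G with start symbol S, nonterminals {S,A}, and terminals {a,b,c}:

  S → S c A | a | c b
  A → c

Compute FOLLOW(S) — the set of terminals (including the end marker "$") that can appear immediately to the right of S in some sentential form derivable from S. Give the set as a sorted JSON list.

FIRST iteration:
pass 1:
  A via A→c: +{c}
  S via S→a: +{a}
  S via S→c b: +{c}
  FIRST(S)={a,c}  FIRST(A)={c}
pass 2: — fixpoint
  FIRST(S)={a,c}  FIRST(A)={c}

Compute FOLLOW by fixpoint:
initialize: $ ∈ FOLLOW(S)
[1]
  S→S c A: FOLLOW(S) ⊇ FIRST(c) = {c}; new: +{c}
  S→S c A: FOLLOW(A) ⊇ FOLLOW(S) ⊇ {$,c}; new: +{$,c}
  FOLLOW[S]={$,c}  FOLLOW[A]={$,c}
[2] — fixpoint
  FOLLOW[S]={$,c}  FOLLOW[A]={$,c}

FOLLOW(S) = ["$", "c"]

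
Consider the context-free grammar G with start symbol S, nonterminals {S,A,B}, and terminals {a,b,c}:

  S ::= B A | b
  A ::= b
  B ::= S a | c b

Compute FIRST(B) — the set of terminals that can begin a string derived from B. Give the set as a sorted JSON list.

Compute FIRST by fixpoint:
pass 1:
  A via A→b: +{b}
  B via B→c b: +{c}
  S via S→B A: +{c}
  S via S→b: +{b}
  S: {b,c}  A: {b}  B: {c}
pass 2:
  B via B→S a: +{b}
  S: {b,c}  A: {b}  B: {b,c}
pass 3: (no change)
  S: {b,c}  A: {b}  B: {b,c}

FIRST(B) = ["b", "c"]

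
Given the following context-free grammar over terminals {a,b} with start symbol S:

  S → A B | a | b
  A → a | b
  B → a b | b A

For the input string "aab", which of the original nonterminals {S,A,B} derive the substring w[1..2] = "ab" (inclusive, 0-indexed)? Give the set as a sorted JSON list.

CNF form of G:
  S -> A B | a | b
  A -> a | b
  B -> T0 T1 | T1 A
  T0 -> a
  T1 -> b

CYK table (by increasing span) (cells [i..j] with 1 ≤ i ≤ j ≤ 2 only):
  T[1,1] 'a' = {A,S,T0}  orig:{A,S}
  T[2,2] 'b' = {A,S,T1}  orig:{A,S}
  T[1,2] 'ab' = {B}

Original NTs in T[1,2] deriving "ab": ["B"]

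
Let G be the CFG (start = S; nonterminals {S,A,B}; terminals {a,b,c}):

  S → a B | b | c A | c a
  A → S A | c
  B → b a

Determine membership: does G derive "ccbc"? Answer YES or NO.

Convert to CNF:
  S -> T1 B | T2 A | T2 T1 | b
  A -> S A | c
  B -> T0 T1
  T0 -> b
  T1 -> a
  T2 -> c

CYK fill:
  T[0,0] 'c' = {A,T2}  orig:{A}
  T[1,1] 'c' = {A,T2}  orig:{A}
  T[2,2] 'b' = {S,T0}  orig:{S}
  T[3,3] 'c' = {A,T2}  orig:{A}
  T[0,1] 'cc' = {S}
  T[1,2] 'cb' = ∅
  T[2,3] 'bc' = {A}
  T[0,2] 'ccb' = ∅
  T[1,3] 'cbc' = {S}
  T[0,3] 'ccbc' = {A}

S ∉ T[0,3] ⇒ NO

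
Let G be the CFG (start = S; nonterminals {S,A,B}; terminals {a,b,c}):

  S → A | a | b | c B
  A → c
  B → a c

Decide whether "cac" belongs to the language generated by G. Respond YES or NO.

CNF form of G:
  S -> T1 B | a | b | c
  A -> c
  B -> T0 T1
  T0 -> a
  T1 -> c

Fill CYK table bottom-up:
  T[0,0] 'c' = {A,S,T1}  orig:{A,S}
  T[1,1] 'a' = {S,T0}  orig:{S}
  T[2,2] 'c' = {A,S,T1}  orig:{A,S}
  T[0,1] 'ca' = ∅
  T[1,2] 'ac' = {B}
  T[0,2] 'cac' = {S}

S ∈ T[0,2] ⇒ YES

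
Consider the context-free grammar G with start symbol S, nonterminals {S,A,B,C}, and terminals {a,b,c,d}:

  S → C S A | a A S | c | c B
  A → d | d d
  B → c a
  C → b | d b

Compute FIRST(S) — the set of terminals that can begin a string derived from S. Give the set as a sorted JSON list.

FIRST iteration:
[1]
  A via A→d: +{d}
  B via B→c a: +{c}
  C via C→b: +{b}
  C via C→d b: +{d}
  S via S→C S A: +{b,d}
  S via S→a A S: +{a}
  S via S→c: +{c}
  FIRST[S]={a,b,c,d}  FIRST[A]={d}  FIRST[B]={c}  FIRST[C]={b,d}
[2] done
  FIRST[S]={a,b,c,d}  FIRST[A]={d}  FIRST[B]={c}  FIRST[C]={b,d}

FIRST(S) = ["a", "b", "c", "d"]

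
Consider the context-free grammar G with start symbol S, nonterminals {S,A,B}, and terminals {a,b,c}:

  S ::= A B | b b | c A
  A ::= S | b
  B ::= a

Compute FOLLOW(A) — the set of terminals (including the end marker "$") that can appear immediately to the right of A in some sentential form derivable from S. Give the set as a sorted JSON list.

FIRST iteration:
pass 1:
  A via A→b: +{b}
  B via B→a: +{a}
  S via S→A B: +{b}
  S via S→c A: +{c}
  FIRST[S]={b,c}  FIRST[A]={b}  FIRST[B]={a}
pass 2:
  A via A→S: +{c}
  FIRST[S]={b,c}  FIRST[A]={b,c}  FIRST[B]={a}
pass 3: (no change)
  FIRST[S]={b,c}  FIRST[A]={b,c}  FIRST[B]={a}

FOLLOW iteration:
seed FOLLOW(S) with $
round 1:
  S→A B: FOLLOW(A) ⊇ FIRST(B) = {a}; new: +{a}
  S→A B: FOLLOW(B) ⊇ FOLLOW(S) ⊇ {$}; new: +{$}
  S→c A: FOLLOW(A) ⊇ FOLLOW(S) ⊇ {$}; new: +{$}
  FOLLOW(S)={$}  FOLLOW(A)={$,a}  FOLLOW(B)={$}
round 2:
  A→S: FOLLOW(S) ⊇ FOLLOW(A) ⊇ {$,a}; new: +{a}
  S→A B: FOLLOW(B) ⊇ FOLLOW(S) ⊇ {$,a}; new: +{a}
  FOLLOW(S)={$,a}  FOLLOW(A)={$,a}  FOLLOW(B)={$,a}
round 3: done
  FOLLOW(S)={$,a}  FOLLOW(A)={$,a}  FOLLOW(B)={$,a}

FOLLOW(A) = ["$", "a"]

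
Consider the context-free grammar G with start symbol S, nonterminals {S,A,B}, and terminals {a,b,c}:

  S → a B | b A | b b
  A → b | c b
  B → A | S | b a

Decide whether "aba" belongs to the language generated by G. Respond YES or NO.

CNF form of G:
  S -> T1 A | T1 T1 | T2 B
  A -> T0 T1 | b
  B -> T0 T1 | T1 A | T1 T1 | T1 T2 | T2 B | b
  T0 -> c
  T1 -> b
  T2 -> a

Fill CYK table bottom-up:
  T[0,0] 'a' = {T2}  orig:{}
  T[1,1] 'b' = {A,B,T1}  orig:{A,B}
  T[2,2] 'a' = {T2}  orig:{}
  T[0,1] 'ab' = {B,S}
  T[1,2] 'ba' = {B}
  T[0,2] 'aba' = {B,S}

S ∈ T[0,2] ⇒ YES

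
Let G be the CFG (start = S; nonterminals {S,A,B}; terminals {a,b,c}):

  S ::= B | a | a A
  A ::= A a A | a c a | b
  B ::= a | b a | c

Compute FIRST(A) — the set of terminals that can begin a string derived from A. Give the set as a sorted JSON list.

FIRST sets, iterate to fixpoint:
[1]
  A via A→a c a: +{a}
  A via A→b: +{b}
  B via B→a: +{a}
  B via B→b a: +{b}
  B via B→c: +{c}
  S via S→B: +{a,b,c}
  FIRST(S)={a,b,c}  FIRST(A)={a,b}  FIRST(B)={a,b,c}
[2] done
  FIRST(S)={a,b,c}  FIRST(A)={a,b}  FIRST(B)={a,b,c}

FIRST(A) = ["a", "b"]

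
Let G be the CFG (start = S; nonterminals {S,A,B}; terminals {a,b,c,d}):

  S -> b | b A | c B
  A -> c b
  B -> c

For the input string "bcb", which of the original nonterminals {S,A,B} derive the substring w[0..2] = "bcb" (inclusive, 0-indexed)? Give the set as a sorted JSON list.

CNF form of G:
  S -> T0 B | T1 A | b
  A -> T0 T1
  B -> c
  T0 -> c
  T1 -> b

Fill CYK table bottom-up (cells [i..j] with 0 ≤ i ≤ j ≤ 2 only):
  cell(0,0) b: {S,T1}  orig:{S}
  cell(1,1) c: {B,T0}  orig:{B}
  cell(2,2) b: {S,T1}  orig:{S}
  cell(0,1) bc: ∅
  cell(1,2) cb: {A}
  cell(0,2) bcb: {S}

Original NTs in T[0,2] deriving "bcb": ["S"]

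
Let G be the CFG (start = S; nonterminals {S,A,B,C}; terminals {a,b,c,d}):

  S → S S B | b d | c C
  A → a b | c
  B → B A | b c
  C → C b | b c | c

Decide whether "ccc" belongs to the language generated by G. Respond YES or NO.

Convert to CNF:
  S -> S X4 | T1 T3 | T2 C
  A -> T0 T1 | c
  B -> B A | T1 T2
  C -> C T1 | T1 T2 | c
  T0 -> a
  T1 -> b
  T2 -> c
  T3 -> d
  X4 -> S B

CYK fill:
  cell(0,0) c: {A,C,T2}  orig:{A,C}
  cell(1,1) c: {A,C,T2}  orig:{A,C}
  cell(2,2) c: {A,C,T2}  orig:{A,C}
  cell(0,1) cc: {S}
  cell(1,2) cc: {S}
  cell(0,2) ccc: ∅

S ∉ T[0,2] ⇒ NO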